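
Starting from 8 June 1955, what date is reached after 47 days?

July 25, 1955

Jun has 30 days: +23 → Jul 1, 1955 (24 left).
+24 → Jul 25, 1955.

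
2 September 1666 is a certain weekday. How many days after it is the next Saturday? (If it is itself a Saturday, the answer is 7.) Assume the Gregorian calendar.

Sep 2, 1666 is a Thursday.
From Thursday to the next Saturday is 2 days.

2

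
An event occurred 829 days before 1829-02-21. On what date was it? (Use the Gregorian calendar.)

−366 (one year; includes Feb 29, 1828) → Feb 21, 1828 (463 left).
−365 (one year) → Feb 21, 1827 (98 left).
−21 → Jan 31, 1827 (end of Jan, 31 days; 77 left).
−31 → Dec 31, 1826 (end of Dec, 31 days; 46 left).
−31 → Nov 30, 1826 (end of Nov, 30 days; 15 left).
−15 → Nov 15, 1826.

November 15, 1826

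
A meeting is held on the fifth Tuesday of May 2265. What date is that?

May 30, 2265

May 1, 2265 is a Monday.
The first Tuesday is therefore May 2 (1 days later).
The fifth Tuesday is 2 + 4×7 = May 30.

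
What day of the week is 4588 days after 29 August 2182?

Aug 29, 2182 is a Thursday.
4588 mod 7 = 3, so 4588 days after a Thursday is Thursday + 3 = Sunday.

Sunday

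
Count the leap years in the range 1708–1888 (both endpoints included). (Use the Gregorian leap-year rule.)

Multiples of 4 in [1708,1888]: 46.
Of those, multiples of 100: 1 (not leap unless ÷400).
Multiples of 400: 0.
Leap years = 46 − 1 + 0 = 45.

45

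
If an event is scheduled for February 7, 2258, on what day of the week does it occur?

Doomsday rule: the anchor day for the 2200s is Friday. For year 58: 58÷12 = 4 r 10, and 10÷4 = 2, so 4+10+2 = 16.
Friday + 16 ≡ Sunday — that's 2258's doomsday.
In February the doomsday date is Feb 28 (2258 is not a leap year).
Feb 7 is 21 days before Feb 28; 21 mod 7 = 0, so Sunday − 0 = Sunday.

Sunday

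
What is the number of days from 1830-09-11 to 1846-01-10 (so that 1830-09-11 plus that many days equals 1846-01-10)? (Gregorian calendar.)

Sep 11, 1830 → Sep 11, 1831: 365 days.
Sep 11, 1831 → Sep 11, 1832: 366 days (Feb 29, 1832 is in that span).
Sep 11, 1832 → Sep 11, 1833: 365 days.
Sep 11, 1833 → Sep 11, 1834: 365 days.
Sep 11, 1834 → Sep 11, 1835: 365 days.
Sep 11, 1835 → Sep 11, 1836: 366 days (Feb 29, 1836 is in that span).
Sep 11, 1836 → Sep 11, 1837: 365 days.
Sep 11, 1837 → Sep 11, 1838: 365 days.
Sep 11, 1838 → Sep 11, 1839: 365 days.
Sep 11, 1839 → Sep 11, 1840: 366 days (Feb 29, 1840 is in that span).
Sep 11, 1840 → Sep 11, 1841: 365 days.
Sep 11, 1841 → Sep 11, 1842: 365 days.
Sep 11, 1842 → Sep 11, 1843: 365 days.
Sep 11, 1843 → Sep 11, 1844: 366 days (Feb 29, 1844 is in that span).
Sep 11, 1844 → Sep 11, 1845: 365 days.
Sep 11, 1845 → Oct 11, 1845: 30 days (September has 30).
Oct 11, 1845 → Nov 11, 1845: 31 days (October has 31).
Nov 11, 1845 → Dec 11, 1845: 30 days (November has 30).
Dec 11, 1845 → Jan 10, 1846: 30 days.
Total: 5600 days.

5600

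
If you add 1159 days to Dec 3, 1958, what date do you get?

February 4, 1962

+365 (one year) → Dec 3, 1959 (794 left).
+366 (one year; includes Feb 29, 1960) → Dec 3, 1960 (428 left).
+365 (one year) → Dec 3, 1961 (63 left).
Dec has 31 days: +29 → Jan 1, 1962 (34 left).
Jan has 31 days: +31 → Feb 1, 1962 (3 left).
+3 → Feb 4, 1962.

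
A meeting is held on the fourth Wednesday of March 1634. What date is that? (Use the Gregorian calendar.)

March 1, 1634 is a Wednesday.
The first Wednesday is therefore March 1 (same day).
The fourth Wednesday is 1 + 3×7 = March 22.

March 22, 1634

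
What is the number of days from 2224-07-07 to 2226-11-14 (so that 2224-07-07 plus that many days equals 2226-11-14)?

860

Jul 7, 2224 → Jul 7, 2225: 365 days.
Jul 7, 2225 → Jul 7, 2226: 365 days.
Jul 7, 2226 → Aug 7, 2226: 31 days (July has 31).
Aug 7, 2226 → Sep 7, 2226: 31 days (August has 31).
Sep 7, 2226 → Oct 7, 2226: 30 days (September has 30).
Oct 7, 2226 → Nov 7, 2226: 31 days (October has 31).
Nov 7, 2226 → Nov 14, 2226: 7 days.
Total: 860 days.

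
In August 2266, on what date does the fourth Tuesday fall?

August 28, 2266

August 1, 2266 is a Wednesday.
The first Tuesday is therefore August 7 (6 days later).
The fourth Tuesday is 7 + 3×7 = August 28.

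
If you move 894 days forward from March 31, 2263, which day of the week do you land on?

Sunday

First find the weekday of Mar 31, 2263. Doomsday rule: the anchor day for the 2200s is Friday. For year 63: 63÷12 = 5 r 3, and 3÷4 = 0, so 5+3+0 = 8.
Friday + 8 ≡ Saturday — that's 2263's doomsday.
In March the doomsday date is Mar 14.
Mar 31 is 17 days after Mar 14; 17 mod 7 = 3, so Saturday + 3 = Tuesday.
894 mod 7 = 5, so 894 days after a Tuesday is Tuesday + 5 = Sunday.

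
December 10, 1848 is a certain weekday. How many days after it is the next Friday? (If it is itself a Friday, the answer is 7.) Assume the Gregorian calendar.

5

Dec 10, 1848 is a Sunday.
From Sunday to the next Friday is 5 days.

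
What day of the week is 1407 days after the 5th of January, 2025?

First find the weekday of Jan 5, 2025. Doomsday rule: the anchor day for the 2000s is Tuesday. For year 25: 25÷12 = 2 r 1, and 1÷4 = 0, so 2+1+0 = 3.
Tuesday + 3 ≡ Friday — that's 2025's doomsday.
In January the doomsday date is Jan 3 (2025 is not a leap year).
Jan 5 is 2 days after Jan 3; 2 mod 7 = 2, so Friday + 2 = Sunday.
1407 mod 7 = 0, so 1407 days after a Sunday is Sunday + 0 = Sunday.

Sunday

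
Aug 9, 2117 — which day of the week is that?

Monday

Doomsday rule: the anchor day for the 2100s is Sunday. For year 17: 17÷12 = 1 r 5, and 5÷4 = 1, so 1+5+1 = 7.
Sunday + 7 ≡ Sunday — that's 2117's doomsday.
In August the doomsday date is Aug 8.
Aug 9 is 1 day after Aug 8; 1 mod 7 = 1, so Sunday + 1 = Monday.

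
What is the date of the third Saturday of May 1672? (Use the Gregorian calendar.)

May 21, 1672

May 1, 1672 is a Sunday.
The first Saturday is therefore May 7 (6 days later).
The third Saturday is 7 + 2×7 = May 21.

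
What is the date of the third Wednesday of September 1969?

September 1, 1969 is a Monday.
The first Wednesday is therefore September 3 (2 days later).
The third Wednesday is 3 + 2×7 = September 17.

September 17, 1969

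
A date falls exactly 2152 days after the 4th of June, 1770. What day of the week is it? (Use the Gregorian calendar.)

First find the weekday of Jun 4, 1770. Doomsday rule: the anchor day for the 1700s is Sunday. For year 70: 70÷12 = 5 r 10, and 10÷4 = 2, so 5+10+2 = 17.
Sunday + 17 ≡ Wednesday — that's 1770's doomsday.
In June the doomsday date is Jun 6.
Jun 4 is 2 days before Jun 6; 2 mod 7 = 2, so Wednesday − 2 = Monday.
2152 mod 7 = 3, so 2152 days after a Monday is Monday + 3 = Thursday.

Thursday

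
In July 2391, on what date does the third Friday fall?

July 19, 2391

July 1, 2391 is a Monday.
The first Friday is therefore July 5 (4 days later).
The third Friday is 5 + 2×7 = July 19.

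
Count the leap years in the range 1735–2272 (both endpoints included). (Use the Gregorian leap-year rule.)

Multiples of 4 in [1735,2272]: 135.
Of those, multiples of 100: 5 (not leap unless ÷400).
Multiples of 400: 1.
Leap years = 135 − 5 + 1 = 131.

131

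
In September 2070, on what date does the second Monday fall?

September 8, 2070

September 1, 2070 is a Monday.
The first Monday is therefore September 1 (same day).
The second Monday is 1 + 1×7 = September 8.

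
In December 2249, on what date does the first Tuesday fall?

December 4, 2249

December 1, 2249 is a Saturday.
The first Tuesday is therefore December 4 (3 days later).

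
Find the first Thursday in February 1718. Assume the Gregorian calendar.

February 3, 1718

February 1, 1718 is a Tuesday.
The first Thursday is therefore February 3 (2 days later).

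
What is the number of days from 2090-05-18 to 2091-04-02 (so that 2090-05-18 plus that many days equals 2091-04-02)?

May 18, 2090 → Jun 18, 2090: 31 days (May has 31).
Jun 18, 2090 → Jul 18, 2090: 30 days (June has 30).
Jul 18, 2090 → Aug 18, 2090: 31 days (July has 31).
Aug 18, 2090 → Sep 18, 2090: 31 days (August has 31).
Sep 18, 2090 → Oct 18, 2090: 30 days (September has 30).
Oct 18, 2090 → Nov 18, 2090: 31 days (October has 31).
Nov 18, 2090 → Dec 18, 2090: 30 days (November has 30).
Dec 18, 2090 → Jan 18, 2091: 31 days (December has 31).
Jan 18, 2091 → Feb 18, 2091: 31 days (January has 31).
Feb 18, 2091 → Mar 18, 2091: 28 days (February has 28).
Mar 18, 2091 → Apr 2, 2091: 15 days.
Total: 319 days.

319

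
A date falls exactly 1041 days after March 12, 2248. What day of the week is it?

Friday

First find the weekday of Mar 12, 2248. Doomsday rule: the anchor day for the 2200s is Friday. For year 48: 48÷12 = 4 r 0, and 0÷4 = 0, so 4+0+0 = 4.
Friday + 4 ≡ Tuesday — that's 2248's doomsday.
In March the doomsday date is Mar 14.
Mar 12 is 2 days before Mar 14; 2 mod 7 = 2, so Tuesday − 2 = Sunday.
1041 mod 7 = 5, so 1041 days after a Sunday is Sunday + 5 = Friday.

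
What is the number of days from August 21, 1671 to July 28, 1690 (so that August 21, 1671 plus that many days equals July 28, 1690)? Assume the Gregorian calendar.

6916

Aug 21, 1671 → Aug 21, 1672: 366 days (Feb 29, 1672 is in that span).
Aug 21, 1672 → Aug 21, 1673: 365 days.
Aug 21, 1673 → Aug 21, 1674: 365 days.
Aug 21, 1674 → Aug 21, 1675: 365 days.
Aug 21, 1675 → Aug 21, 1676: 366 days (Feb 29, 1676 is in that span).
Aug 21, 1676 → Aug 21, 1677: 365 days.
Aug 21, 1677 → Aug 21, 1678: 365 days.
Aug 21, 1678 → Aug 21, 1679: 365 days.
Aug 21, 1679 → Aug 21, 1680: 366 days (Feb 29, 1680 is in that span).
Aug 21, 1680 → Aug 21, 1681: 365 days.
Aug 21, 1681 → Aug 21, 1682: 365 days.
Aug 21, 1682 → Aug 21, 1683: 365 days.
Aug 21, 1683 → Aug 21, 1684: 366 days (Feb 29, 1684 is in that span).
Aug 21, 1684 → Aug 21, 1685: 365 days.
Aug 21, 1685 → Aug 21, 1686: 365 days.
Aug 21, 1686 → Aug 21, 1687: 365 days.
Aug 21, 1687 → Aug 21, 1688: 366 days (Feb 29, 1688 is in that span).
Aug 21, 1688 → Aug 21, 1689: 365 days.
Aug 21, 1689 → Sep 21, 1689: 31 days (August has 31).
Sep 21, 1689 → Oct 21, 1689: 30 days (September has 30).
Oct 21, 1689 → Nov 21, 1689: 31 days (October has 31).
Nov 21, 1689 → Dec 21, 1689: 30 days (November has 30).
Dec 21, 1689 → Jan 21, 1690: 31 days (December has 31).
Jan 21, 1690 → Feb 21, 1690: 31 days (January has 31).
Feb 21, 1690 → Mar 21, 1690: 28 days (February has 28).
Mar 21, 1690 → Apr 21, 1690: 31 days (March has 31).
Apr 21, 1690 → May 21, 1690: 30 days (April has 30).
May 21, 1690 → Jun 21, 1690: 31 days (May has 31).
Jun 21, 1690 → Jul 21, 1690: 30 days (June has 30).
Jul 21, 1690 → Jul 28, 1690: 7 days.
Total: 6916 days.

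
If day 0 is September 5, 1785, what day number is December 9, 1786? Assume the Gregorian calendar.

Sep 5, 1785 → Sep 5, 1786: 365 days.
Sep 5, 1786 → Oct 5, 1786: 30 days (September has 30).
Oct 5, 1786 → Nov 5, 1786: 31 days (October has 31).
Nov 5, 1786 → Dec 5, 1786: 30 days (November has 30).
Dec 5, 1786 → Dec 9, 1786: 4 days.
Total: 460 days.

460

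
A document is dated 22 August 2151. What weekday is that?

Sunday

Doomsday rule: the anchor day for the 2100s is Sunday. For year 51: 51÷12 = 4 r 3, and 3÷4 = 0, so 4+3+0 = 7.
Sunday + 7 ≡ Sunday — that's 2151's doomsday.
In August the doomsday date is Aug 8.
Aug 22 is 14 days after Aug 8; 14 mod 7 = 0, so Sunday + 0 = Sunday.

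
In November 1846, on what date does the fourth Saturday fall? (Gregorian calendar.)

November 1, 1846 is a Sunday.
The first Saturday is therefore November 7 (6 days later).
The fourth Saturday is 7 + 3×7 = November 28.

November 28, 1846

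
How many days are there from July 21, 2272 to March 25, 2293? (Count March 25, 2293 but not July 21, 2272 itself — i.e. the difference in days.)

Jul 21, 2272 → Jul 21, 2273: 365 days.
Jul 21, 2273 → Jul 21, 2274: 365 days.
Jul 21, 2274 → Jul 21, 2275: 365 days.
Jul 21, 2275 → Jul 21, 2276: 366 days (Feb 29, 2276 is in that span).
Jul 21, 2276 → Jul 21, 2277: 365 days.
Jul 21, 2277 → Jul 21, 2278: 365 days.
Jul 21, 2278 → Jul 21, 2279: 365 days.
Jul 21, 2279 → Jul 21, 2280: 366 days (Feb 29, 2280 is in that span).
Jul 21, 2280 → Jul 21, 2281: 365 days.
Jul 21, 2281 → Jul 21, 2282: 365 days.
Jul 21, 2282 → Jul 21, 2283: 365 days.
Jul 21, 2283 → Jul 21, 2284: 366 days (Feb 29, 2284 is in that span).
Jul 21, 2284 → Jul 21, 2285: 365 days.
Jul 21, 2285 → Jul 21, 2286: 365 days.
Jul 21, 2286 → Jul 21, 2287: 365 days.
Jul 21, 2287 → Jul 21, 2288: 366 days (Feb 29, 2288 is in that span).
Jul 21, 2288 → Jul 21, 2289: 365 days.
Jul 21, 2289 → Jul 21, 2290: 365 days.
Jul 21, 2290 → Jul 21, 2291: 365 days.
Jul 21, 2291 → Jul 21, 2292: 366 days (Feb 29, 2292 is in that span).
Jul 21, 2292 → Aug 21, 2292: 31 days (July has 31).
Aug 21, 2292 → Sep 21, 2292: 31 days (August has 31).
Sep 21, 2292 → Oct 21, 2292: 30 days (September has 30).
Oct 21, 2292 → Nov 21, 2292: 31 days (October has 31).
Nov 21, 2292 → Dec 21, 2292: 30 days (November has 30).
Dec 21, 2292 → Jan 21, 2293: 31 days (December has 31).
Jan 21, 2293 → Feb 21, 2293: 31 days (January has 31).
Feb 21, 2293 → Mar 21, 2293: 28 days (February has 28).
Mar 21, 2293 → Mar 25, 2293: 4 days.
Total: 7552 days.

7552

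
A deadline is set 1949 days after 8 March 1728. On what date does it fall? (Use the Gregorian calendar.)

July 9, 1733

+365 (one year) → Mar 8, 1729 (1584 left).
+365 (one year) → Mar 8, 1730 (1219 left).
+365 (one year) → Mar 8, 1731 (854 left).
+366 (one year; includes Feb 29, 1732) → Mar 8, 1732 (488 left).
+365 (one year) → Mar 8, 1733 (123 left).
Mar has 31 days: +24 → Apr 1, 1733 (99 left).
Apr has 30 days: +30 → May 1, 1733 (69 left).
May has 31 days: +31 → Jun 1, 1733 (38 left).
Jun has 30 days: +30 → Jul 1, 1733 (8 left).
+8 → Jul 9, 1733.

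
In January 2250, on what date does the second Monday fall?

January 1, 2250 is a Tuesday.
The first Monday is therefore January 7 (6 days later).
The second Monday is 7 + 1×7 = January 14.

January 14, 2250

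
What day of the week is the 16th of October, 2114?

Tuesday

January 1, 2114 is a Monday.
Jan 1, 2114 → Feb 1, 2114: 31 days (January has 31).
Feb 1, 2114 → Mar 1, 2114: 28 days (February has 28).
Mar 1, 2114 → Apr 1, 2114: 31 days (March has 31).
Apr 1, 2114 → May 1, 2114: 30 days (April has 30).
May 1, 2114 → Jun 1, 2114: 31 days (May has 31).
Jun 1, 2114 → Jul 1, 2114: 30 days (June has 30).
Jul 1, 2114 → Aug 1, 2114: 31 days (July has 31).
Aug 1, 2114 → Sep 1, 2114: 31 days (August has 31).
Sep 1, 2114 → Oct 1, 2114: 30 days (September has 30).
Oct 1, 2114 → Oct 16, 2114: 15 days.
Total: 288 days.
288 mod 7 = 1, so Monday + 1 = Tuesday.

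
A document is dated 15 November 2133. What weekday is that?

Sunday

Doomsday rule: the anchor day for the 2100s is Sunday. For year 33: 33÷12 = 2 r 9, and 9÷4 = 2, so 2+9+2 = 13.
Sunday + 13 ≡ Saturday — that's 2133's doomsday.
In November the doomsday date is Nov 7.
Nov 15 is 8 days after Nov 7; 8 mod 7 = 1, so Saturday + 1 = Sunday.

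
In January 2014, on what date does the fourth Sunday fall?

January 26, 2014

January 1, 2014 is a Wednesday.
The first Sunday is therefore January 5 (4 days later).
The fourth Sunday is 5 + 3×7 = January 26.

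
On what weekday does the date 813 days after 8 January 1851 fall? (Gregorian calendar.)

First find the weekday of Jan 8, 1851. Doomsday rule: the anchor day for the 1800s is Friday. For year 51: 51÷12 = 4 r 3, and 3÷4 = 0, so 4+3+0 = 7.
Friday + 7 ≡ Friday — that's 1851's doomsday.
In January the doomsday date is Jan 3 (1851 is not a leap year).
Jan 8 is 5 days after Jan 3; 5 mod 7 = 5, so Friday + 5 = Wednesday.
813 mod 7 = 1, so 813 days after a Wednesday is Wednesday + 1 = Thursday.

Thursday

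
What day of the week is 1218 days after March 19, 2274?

Thursday

First find the weekday of Mar 19, 2274. Doomsday rule: the anchor day for the 2200s is Friday. For year 74: 74÷12 = 6 r 2, and 2÷4 = 0, so 6+2+0 = 8.
Friday + 8 ≡ Saturday — that's 2274's doomsday.
In March the doomsday date is Mar 14.
Mar 19 is 5 days after Mar 14; 5 mod 7 = 5, so Saturday + 5 = Thursday.
1218 mod 7 = 0, so 1218 days after a Thursday is Thursday + 0 = Thursday.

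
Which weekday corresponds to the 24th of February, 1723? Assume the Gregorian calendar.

Wednesday

Doomsday rule: the anchor day for the 1700s is Sunday. For year 23: 23÷12 = 1 r 11, and 11÷4 = 2, so 1+11+2 = 14.
Sunday + 14 ≡ Sunday — that's 1723's doomsday.
In February the doomsday date is Feb 28 (1723 is not a leap year).
Feb 24 is 4 days before Feb 28; 4 mod 7 = 4, so Sunday − 4 = Wednesday.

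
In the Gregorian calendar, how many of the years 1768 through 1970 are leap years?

49

Multiples of 4 in [1768,1970]: 51.
Of those, multiples of 100: 2 (not leap unless ÷400).
Multiples of 400: 0.
Leap years = 51 − 2 + 0 = 49.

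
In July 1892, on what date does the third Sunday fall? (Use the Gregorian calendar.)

July 1, 1892 is a Friday.
The first Sunday is therefore July 3 (2 days later).
The third Sunday is 3 + 2×7 = July 17.

July 17, 1892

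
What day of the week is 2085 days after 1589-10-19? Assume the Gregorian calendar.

Wednesday

Oct 19, 1589 is a Thursday.
2085 mod 7 = 6, so 2085 days after a Thursday is Thursday + 6 = Wednesday.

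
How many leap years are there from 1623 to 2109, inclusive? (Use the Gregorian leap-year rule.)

Multiples of 4 in [1623,2109]: 122.
Of those, multiples of 100: 5 (not leap unless ÷400).
Multiples of 400: 1.
Leap years = 122 − 5 + 1 = 118.

118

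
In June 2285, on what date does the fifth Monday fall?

June 1, 2285 is a Monday.
The first Monday is therefore June 1 (same day).
The fifth Monday is 1 + 4×7 = June 29.

June 29, 2285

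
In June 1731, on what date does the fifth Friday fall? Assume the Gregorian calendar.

June 29, 1731

June 1, 1731 is a Friday.
The first Friday is therefore June 1 (same day).
The fifth Friday is 1 + 4×7 = June 29.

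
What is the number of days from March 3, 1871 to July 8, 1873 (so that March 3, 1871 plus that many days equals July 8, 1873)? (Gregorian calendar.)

Mar 3, 1871 → Mar 3, 1872: 366 days (Feb 29, 1872 is in that span).
Mar 3, 1872 → Mar 3, 1873: 365 days.
Mar 3, 1873 → Apr 3, 1873: 31 days (March has 31).
Apr 3, 1873 → May 3, 1873: 30 days (April has 30).
May 3, 1873 → Jun 3, 1873: 31 days (May has 31).
Jun 3, 1873 → Jul 3, 1873: 30 days (June has 30).
Jul 3, 1873 → Jul 8, 1873: 5 days.
Total: 858 days.

858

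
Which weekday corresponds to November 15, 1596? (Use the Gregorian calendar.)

Doomsday rule: the anchor day for the 1500s is Wednesday. For year 96: 96÷12 = 8 r 0, and 0÷4 = 0, so 8+0+0 = 8.
Wednesday + 8 ≡ Thursday — that's 1596's doomsday.
In November the doomsday date is Nov 7.
Nov 15 is 8 days after Nov 7; 8 mod 7 = 1, so Thursday + 1 = Friday.

Friday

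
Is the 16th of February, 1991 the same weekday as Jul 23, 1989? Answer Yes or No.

From Jul 23, 1989 to Feb 16, 1991 is 573 days.
573 mod 7 = 6, so they are different weekdays.
(Jul 23, 1989 is a Sunday; Feb 16, 1991 is a Saturday.)

No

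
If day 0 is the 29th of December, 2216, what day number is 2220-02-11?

1139

Dec 29, 2216 → Dec 29, 2217: 365 days.
Dec 29, 2217 → Dec 29, 2218: 365 days.
Dec 29, 2218 → Dec 29, 2219: 365 days.
Dec 29, 2219 → Jan 29, 2220: 31 days (December has 31).
Jan 29, 2220 → Feb 11, 2220: 13 days.
Total: 1139 days.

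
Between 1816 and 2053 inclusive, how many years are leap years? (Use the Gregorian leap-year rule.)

59

Multiples of 4 in [1816,2053]: 60.
Of those, multiples of 100: 2 (not leap unless ÷400).
Multiples of 400: 1.
Leap years = 60 − 2 + 1 = 59.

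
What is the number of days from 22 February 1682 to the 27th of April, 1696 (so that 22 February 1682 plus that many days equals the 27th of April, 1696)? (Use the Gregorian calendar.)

Feb 22, 1682 → Feb 22, 1683: 365 days.
Feb 22, 1683 → Feb 22, 1684: 365 days.
Feb 22, 1684 → Feb 22, 1685: 366 days (Feb 29, 1684 is in that span).
Feb 22, 1685 → Feb 22, 1686: 365 days.
Feb 22, 1686 → Feb 22, 1687: 365 days.
Feb 22, 1687 → Feb 22, 1688: 365 days.
Feb 22, 1688 → Feb 22, 1689: 366 days (Feb 29, 1688 is in that span).
Feb 22, 1689 → Feb 22, 1690: 365 days.
Feb 22, 1690 → Feb 22, 1691: 365 days.
Feb 22, 1691 → Feb 22, 1692: 365 days.
Feb 22, 1692 → Feb 22, 1693: 366 days (Feb 29, 1692 is in that span).
Feb 22, 1693 → Feb 22, 1694: 365 days.
Feb 22, 1694 → Feb 22, 1695: 365 days.
Feb 22, 1695 → Feb 22, 1696: 365 days.
Feb 22, 1696 → Mar 22, 1696: 29 days (February has 29).
Mar 22, 1696 → Apr 22, 1696: 31 days (March has 31).
Apr 22, 1696 → Apr 27, 1696: 5 days.
Total: 5178 days.

5178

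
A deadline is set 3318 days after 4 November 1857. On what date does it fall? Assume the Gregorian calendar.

December 5, 1866

+365 (one year) → Nov 4, 1858 (2953 left).
+365 (one year) → Nov 4, 1859 (2588 left).
+366 (one year; includes Feb 29, 1860) → Nov 4, 1860 (2222 left).
+365 (one year) → Nov 4, 1861 (1857 left).
+365 (one year) → Nov 4, 1862 (1492 left).
+365 (one year) → Nov 4, 1863 (1127 left).
+366 (one year; includes Feb 29, 1864) → Nov 4, 1864 (761 left).
+365 (one year) → Nov 4, 1865 (396 left).
Nov has 30 days: +27 → Dec 1, 1865 (369 left).
Dec has 31 days: +31 → Jan 1, 1866 (338 left).
Jan has 31 days: +31 → Feb 1, 1866 (307 left).
Feb has 28 days: +28 → Mar 1, 1866 (279 left).
Mar has 31 days: +31 → Apr 1, 1866 (248 left).
Apr has 30 days: +30 → May 1, 1866 (218 left).
May has 31 days: +31 → Jun 1, 1866 (187 left).
Jun has 30 days: +30 → Jul 1, 1866 (157 left).
Jul has 31 days: +31 → Aug 1, 1866 (126 left).
Aug has 31 days: +31 → Sep 1, 1866 (95 left).
Sep has 30 days: +30 → Oct 1, 1866 (65 left).
Oct has 31 days: +31 → Nov 1, 1866 (34 left).
Nov has 30 days: +30 → Dec 1, 1866 (4 left).
+4 → Dec 5, 1866.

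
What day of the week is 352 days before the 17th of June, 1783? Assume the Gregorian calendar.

Sunday

First find the weekday of Jun 17, 1783. Doomsday rule: the anchor day for the 1700s is Sunday. For year 83: 83÷12 = 6 r 11, and 11÷4 = 2, so 6+11+2 = 19.
Sunday + 19 ≡ Friday — that's 1783's doomsday.
In June the doomsday date is Jun 6.
Jun 17 is 11 days after Jun 6; 11 mod 7 = 4, so Friday + 4 = Tuesday.
352 mod 7 = 2, so 352 days before a Tuesday is Tuesday − 2 = Sunday.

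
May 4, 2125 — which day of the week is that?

Friday

Doomsday rule: the anchor day for the 2100s is Sunday. For year 25: 25÷12 = 2 r 1, and 1÷4 = 0, so 2+1+0 = 3.
Sunday + 3 ≡ Wednesday — that's 2125's doomsday.
In May the doomsday date is May 9.
May 4 is 5 days before May 9; 5 mod 7 = 5, so Wednesday − 5 = Friday.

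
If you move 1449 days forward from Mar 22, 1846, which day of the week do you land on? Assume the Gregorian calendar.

First find the weekday of Mar 22, 1846. Doomsday rule: the anchor day for the 1800s is Friday. For year 46: 46÷12 = 3 r 10, and 10÷4 = 2, so 3+10+2 = 15.
Friday + 15 ≡ Saturday — that's 1846's doomsday.
In March the doomsday date is Mar 14.
Mar 22 is 8 days after Mar 14; 8 mod 7 = 1, so Saturday + 1 = Sunday.
1449 mod 7 = 0, so 1449 days after a Sunday is Sunday + 0 = Sunday.

Sunday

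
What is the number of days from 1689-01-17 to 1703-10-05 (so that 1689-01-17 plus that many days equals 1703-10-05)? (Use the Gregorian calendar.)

5373

Jan 17, 1689 → Jan 17, 1690: 365 days.
Jan 17, 1690 → Jan 17, 1691: 365 days.
Jan 17, 1691 → Jan 17, 1692: 365 days.
Jan 17, 1692 → Jan 17, 1693: 366 days (Feb 29, 1692 is in that span).
Jan 17, 1693 → Jan 17, 1694: 365 days.
Jan 17, 1694 → Jan 17, 1695: 365 days.
Jan 17, 1695 → Jan 17, 1696: 365 days.
Jan 17, 1696 → Jan 17, 1697: 366 days (Feb 29, 1696 is in that span).
Jan 17, 1697 → Jan 17, 1698: 365 days.
Jan 17, 1698 → Jan 17, 1699: 365 days.
Jan 17, 1699 → Jan 17, 1700: 365 days.
Jan 17, 1700 → Jan 17, 1701: 365 days.
Jan 17, 1701 → Jan 17, 1702: 365 days.
Jan 17, 1702 → Jan 17, 1703: 365 days.
Jan 17, 1703 → Feb 17, 1703: 31 days (January has 31).
Feb 17, 1703 → Mar 17, 1703: 28 days (February has 28).
Mar 17, 1703 → Apr 17, 1703: 31 days (March has 31).
Apr 17, 1703 → May 17, 1703: 30 days (April has 30).
May 17, 1703 → Jun 17, 1703: 31 days (May has 31).
Jun 17, 1703 → Jul 17, 1703: 30 days (June has 30).
Jul 17, 1703 → Aug 17, 1703: 31 days (July has 31).
Aug 17, 1703 → Sep 17, 1703: 31 days (August has 31).
Sep 17, 1703 → Oct 5, 1703: 18 days.
Total: 5373 days.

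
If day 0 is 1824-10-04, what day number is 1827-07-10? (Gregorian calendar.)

Oct 4, 1824 → Oct 4, 1825: 365 days.
Oct 4, 1825 → Oct 4, 1826: 365 days.
Oct 4, 1826 → Nov 4, 1826: 31 days (October has 31).
Nov 4, 1826 → Dec 4, 1826: 30 days (November has 30).
Dec 4, 1826 → Jan 4, 1827: 31 days (December has 31).
Jan 4, 1827 → Feb 4, 1827: 31 days (January has 31).
Feb 4, 1827 → Mar 4, 1827: 28 days (February has 28).
Mar 4, 1827 → Apr 4, 1827: 31 days (March has 31).
Apr 4, 1827 → May 4, 1827: 30 days (April has 30).
May 4, 1827 → Jun 4, 1827: 31 days (May has 31).
Jun 4, 1827 → Jul 4, 1827: 30 days (June has 30).
Jul 4, 1827 → Jul 10, 1827: 6 days.
Total: 1009 days.

1009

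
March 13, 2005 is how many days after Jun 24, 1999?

Jun 24, 1999 → Jun 24, 2000: 366 days (Feb 29, 2000 is in that span).
Jun 24, 2000 → Jun 24, 2001: 365 days.
Jun 24, 2001 → Jun 24, 2002: 365 days.
Jun 24, 2002 → Jun 24, 2003: 365 days.
Jun 24, 2003 → Jun 24, 2004: 366 days (Feb 29, 2004 is in that span).
Jun 24, 2004 → Jul 24, 2004: 30 days (June has 30).
Jul 24, 2004 → Aug 24, 2004: 31 days (July has 31).
Aug 24, 2004 → Sep 24, 2004: 31 days (August has 31).
Sep 24, 2004 → Oct 24, 2004: 30 days (September has 30).
Oct 24, 2004 → Nov 24, 2004: 31 days (October has 31).
Nov 24, 2004 → Dec 24, 2004: 30 days (November has 30).
Dec 24, 2004 → Jan 24, 2005: 31 days (December has 31).
Jan 24, 2005 → Feb 24, 2005: 31 days (January has 31).
Feb 24, 2005 → Mar 13, 2005: 17 days.
Total: 2089 days.

2089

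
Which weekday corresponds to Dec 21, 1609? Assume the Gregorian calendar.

Doomsday rule: the anchor day for the 1600s is Tuesday. For year 09: 9÷12 = 0 r 9, and 9÷4 = 2, so 0+9+2 = 11.
Tuesday + 11 ≡ Saturday — that's 1609's doomsday.
In December the doomsday date is Dec 12.
Dec 21 is 9 days after Dec 12; 9 mod 7 = 2, so Saturday + 2 = Monday.

Monday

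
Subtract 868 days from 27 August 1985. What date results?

April 12, 1983

−365 (one year) → Aug 27, 1984 (503 left).
−366 (one year; includes Feb 29, 1984) → Aug 27, 1983 (137 left).
−27 → Jul 31, 1983 (end of Jul, 31 days; 110 left).
−31 → Jun 30, 1983 (end of Jun, 30 days; 79 left).
−30 → May 31, 1983 (end of May, 31 days; 49 left).
−31 → Apr 30, 1983 (end of Apr, 30 days; 18 left).
−18 → Apr 12, 1983.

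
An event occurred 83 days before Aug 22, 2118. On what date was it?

May 31, 2118

−22 → Jul 31, 2118 (end of Jul, 31 days; 61 left).
−31 → Jun 30, 2118 (end of Jun, 30 days; 30 left).
−30 → May 31, 2118 (end of May, 31 days; 0 left).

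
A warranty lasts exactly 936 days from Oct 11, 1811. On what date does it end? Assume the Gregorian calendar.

+366 (one year; includes Feb 29, 1812) → Oct 11, 1812 (570 left).
+365 (one year) → Oct 11, 1813 (205 left).
Oct has 31 days: +21 → Nov 1, 1813 (184 left).
Nov has 30 days: +30 → Dec 1, 1813 (154 left).
Dec has 31 days: +31 → Jan 1, 1814 (123 left).
Jan has 31 days: +31 → Feb 1, 1814 (92 left).
Feb has 28 days: +28 → Mar 1, 1814 (64 left).
Mar has 31 days: +31 → Apr 1, 1814 (33 left).
Apr has 30 days: +30 → May 1, 1814 (3 left).
+3 → May 4, 1814.

May 4, 1814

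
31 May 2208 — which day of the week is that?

Tuesday

Doomsday rule: the anchor day for the 2200s is Friday. For year 08: 8÷12 = 0 r 8, and 8÷4 = 2, so 0+8+2 = 10.
Friday + 10 ≡ Monday — that's 2208's doomsday.
In May the doomsday date is May 9.
May 31 is 22 days after May 9; 22 mod 7 = 1, so Monday + 1 = Tuesday.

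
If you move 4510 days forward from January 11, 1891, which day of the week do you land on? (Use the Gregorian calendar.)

Tuesday

Jan 11, 1891 is a Sunday.
4510 mod 7 = 2, so 4510 days after a Sunday is Sunday + 2 = Tuesday.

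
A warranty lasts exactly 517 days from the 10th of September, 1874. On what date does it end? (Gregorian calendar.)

February 9, 1876

+365 (one year) → Sep 10, 1875 (152 left).
Sep has 30 days: +21 → Oct 1, 1875 (131 left).
Oct has 31 days: +31 → Nov 1, 1875 (100 left).
Nov has 30 days: +30 → Dec 1, 1875 (70 left).
Dec has 31 days: +31 → Jan 1, 1876 (39 left).
Jan has 31 days: +31 → Feb 1, 1876 (8 left).
+8 → Feb 9, 1876.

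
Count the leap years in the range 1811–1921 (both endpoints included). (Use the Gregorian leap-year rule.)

Multiples of 4 in [1811,1921]: 28.
Of those, multiples of 100: 1 (not leap unless ÷400).
Multiples of 400: 0.
Leap years = 28 − 1 + 0 = 27.

27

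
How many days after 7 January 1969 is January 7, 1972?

Jan 7, 1969 → Jan 7, 1970: 365 days.
Jan 7, 1970 → Jan 7, 1971: 365 days.
Jan 7, 1971 → Feb 7, 1971: 31 days (January has 31).
Feb 7, 1971 → Mar 7, 1971: 28 days (February has 28).
Mar 7, 1971 → Apr 7, 1971: 31 days (March has 31).
Apr 7, 1971 → May 7, 1971: 30 days (April has 30).
May 7, 1971 → Jun 7, 1971: 31 days (May has 31).
Jun 7, 1971 → Jul 7, 1971: 30 days (June has 30).
Jul 7, 1971 → Aug 7, 1971: 31 days (July has 31).
Aug 7, 1971 → Sep 7, 1971: 31 days (August has 31).
Sep 7, 1971 → Oct 7, 1971: 30 days (September has 30).
Oct 7, 1971 → Nov 7, 1971: 31 days (October has 31).
Nov 7, 1971 → Dec 7, 1971: 30 days (November has 30).
Dec 7, 1971 → Jan 7, 1972: 31 days.
Total: 1095 days.

1095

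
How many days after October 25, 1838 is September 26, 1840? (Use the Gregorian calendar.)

702

Oct 25, 1838 → Oct 25, 1839: 365 days.
Oct 25, 1839 → Nov 25, 1839: 31 days (October has 31).
Nov 25, 1839 → Dec 25, 1839: 30 days (November has 30).
Dec 25, 1839 → Jan 25, 1840: 31 days (December has 31).
Jan 25, 1840 → Feb 25, 1840: 31 days (January has 31).
Feb 25, 1840 → Mar 25, 1840: 29 days (February has 29).
Mar 25, 1840 → Apr 25, 1840: 31 days (March has 31).
Apr 25, 1840 → May 25, 1840: 30 days (April has 30).
May 25, 1840 → Jun 25, 1840: 31 days (May has 31).
Jun 25, 1840 → Jul 25, 1840: 30 days (June has 30).
Jul 25, 1840 → Aug 25, 1840: 31 days (July has 31).
Aug 25, 1840 → Sep 25, 1840: 31 days (August has 31).
Sep 25, 1840 → Sep 26, 1840: 1 days.
Total: 702 days.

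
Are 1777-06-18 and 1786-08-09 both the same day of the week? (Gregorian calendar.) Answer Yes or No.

From Jun 18, 1777 to Aug 9, 1786 is 3339 days.
3339 mod 7 = 0, so they are the same weekday.
(Jun 18, 1777 is a Wednesday; Aug 9, 1786 is a Wednesday.)

Yes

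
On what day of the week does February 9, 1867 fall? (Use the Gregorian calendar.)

Doomsday rule: the anchor day for the 1800s is Friday. For year 67: 67÷12 = 5 r 7, and 7÷4 = 1, so 5+7+1 = 13.
Friday + 13 ≡ Thursday — that's 1867's doomsday.
In February the doomsday date is Feb 28 (1867 is not a leap year).
Feb 9 is 19 days before Feb 28; 19 mod 7 = 5, so Thursday − 5 = Saturday.

Saturday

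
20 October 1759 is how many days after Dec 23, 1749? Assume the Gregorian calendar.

Dec 23, 1749 → Dec 23, 1750: 365 days.
Dec 23, 1750 → Dec 23, 1751: 365 days.
Dec 23, 1751 → Dec 23, 1752: 366 days (Feb 29, 1752 is in that span).
Dec 23, 1752 → Dec 23, 1753: 365 days.
Dec 23, 1753 → Dec 23, 1754: 365 days.
Dec 23, 1754 → Dec 23, 1755: 365 days.
Dec 23, 1755 → Dec 23, 1756: 366 days (Feb 29, 1756 is in that span).
Dec 23, 1756 → Dec 23, 1757: 365 days.
Dec 23, 1757 → Dec 23, 1758: 365 days.
Dec 23, 1758 → Jan 23, 1759: 31 days (December has 31).
Jan 23, 1759 → Feb 23, 1759: 31 days (January has 31).
Feb 23, 1759 → Mar 23, 1759: 28 days (February has 28).
Mar 23, 1759 → Apr 23, 1759: 31 days (March has 31).
Apr 23, 1759 → May 23, 1759: 30 days (April has 30).
May 23, 1759 → Jun 23, 1759: 31 days (May has 31).
Jun 23, 1759 → Jul 23, 1759: 30 days (June has 30).
Jul 23, 1759 → Aug 23, 1759: 31 days (July has 31).
Aug 23, 1759 → Sep 23, 1759: 31 days (August has 31).
Sep 23, 1759 → Oct 20, 1759: 27 days.
Total: 3588 days.

3588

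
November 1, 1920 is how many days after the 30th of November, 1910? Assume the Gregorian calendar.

Nov 30, 1910 → Nov 30, 1911: 365 days.
Nov 30, 1911 → Nov 30, 1912: 366 days (Feb 29, 1912 is in that span).
Nov 30, 1912 → Nov 30, 1913: 365 days.
Nov 30, 1913 → Nov 30, 1914: 365 days.
Nov 30, 1914 → Nov 30, 1915: 365 days.
Nov 30, 1915 → Nov 30, 1916: 366 days (Feb 29, 1916 is in that span).
Nov 30, 1916 → Nov 30, 1917: 365 days.
Nov 30, 1917 → Nov 30, 1918: 365 days.
Nov 30, 1918 → Nov 30, 1919: 365 days.
Nov 30, 1919 → Dec 30, 1919: 30 days (November has 30).
Dec 30, 1919 → Jan 30, 1920: 31 days (December has 31).
Jan 30, 1920 → Feb 29, 1920: 30 days (January has 31).
Feb 29, 1920 → Mar 29, 1920: 29 days (February has 29).
Mar 29, 1920 → Apr 29, 1920: 31 days (March has 31).
Apr 29, 1920 → May 29, 1920: 30 days (April has 30).
May 29, 1920 → Jun 29, 1920: 31 days (May has 31).
Jun 29, 1920 → Jul 29, 1920: 30 days (June has 30).
Jul 29, 1920 → Aug 29, 1920: 31 days (July has 31).
Aug 29, 1920 → Sep 29, 1920: 31 days (August has 31).
Sep 29, 1920 → Oct 29, 1920: 30 days (September has 30).
Oct 29, 1920 → Nov 1, 1920: 3 days.
Total: 3624 days.

3624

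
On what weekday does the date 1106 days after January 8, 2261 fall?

Tuesday

First find the weekday of Jan 8, 2261. Doomsday rule: the anchor day for the 2200s is Friday. For year 61: 61÷12 = 5 r 1, and 1÷4 = 0, so 5+1+0 = 6.
Friday + 6 ≡ Thursday — that's 2261's doomsday.
In January the doomsday date is Jan 3 (2261 is not a leap year).
Jan 8 is 5 days after Jan 3; 5 mod 7 = 5, so Thursday + 5 = Tuesday.
1106 mod 7 = 0, so 1106 days after a Tuesday is Tuesday + 0 = Tuesday.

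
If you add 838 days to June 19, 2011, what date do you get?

October 4, 2013

+366 (one year; includes Feb 29, 2012) → Jun 19, 2012 (472 left).
+365 (one year) → Jun 19, 2013 (107 left).
Jun has 30 days: +12 → Jul 1, 2013 (95 left).
Jul has 31 days: +31 → Aug 1, 2013 (64 left).
Aug has 31 days: +31 → Sep 1, 2013 (33 left).
Sep has 30 days: +30 → Oct 1, 2013 (3 left).
+3 → Oct 4, 2013.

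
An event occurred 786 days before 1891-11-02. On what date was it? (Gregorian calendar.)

−365 (one year) → Nov 2, 1890 (421 left).
−365 (one year) → Nov 2, 1889 (56 left).
−2 → Oct 31, 1889 (end of Oct, 31 days; 54 left).
−31 → Sep 30, 1889 (end of Sep, 30 days; 23 left).
−23 → Sep 7, 1889.

September 7, 1889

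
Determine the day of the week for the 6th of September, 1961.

Doomsday rule: the anchor day for the 1900s is Wednesday. For year 61: 61÷12 = 5 r 1, and 1÷4 = 0, so 5+1+0 = 6.
Wednesday + 6 ≡ Tuesday — that's 1961's doomsday.
In September the doomsday date is Sep 5.
Sep 6 is 1 day after Sep 5; 1 mod 7 = 1, so Tuesday + 1 = Wednesday.

Wednesday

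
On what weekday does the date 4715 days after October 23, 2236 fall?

Thursday

Oct 23, 2236 is a Sunday.
4715 mod 7 = 4, so 4715 days after a Sunday is Sunday + 4 = Thursday.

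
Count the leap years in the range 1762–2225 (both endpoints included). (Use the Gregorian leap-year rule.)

112

Multiples of 4 in [1762,2225]: 116.
Of those, multiples of 100: 5 (not leap unless ÷400).
Multiples of 400: 1.
Leap years = 116 − 5 + 1 = 112.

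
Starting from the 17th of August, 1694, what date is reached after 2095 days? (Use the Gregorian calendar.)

May 13, 1700

+365 (one year) → Aug 17, 1695 (1730 left).
+366 (one year; includes Feb 29, 1696) → Aug 17, 1696 (1364 left).
+365 (one year) → Aug 17, 1697 (999 left).
+365 (one year) → Aug 17, 1698 (634 left).
+365 (one year) → Aug 17, 1699 (269 left).
Aug has 31 days: +15 → Sep 1, 1699 (254 left).
Sep has 30 days: +30 → Oct 1, 1699 (224 left).
Oct has 31 days: +31 → Nov 1, 1699 (193 left).
Nov has 30 days: +30 → Dec 1, 1699 (163 left).
Dec has 31 days: +31 → Jan 1, 1700 (132 left).
Jan has 31 days: +31 → Feb 1, 1700 (101 left).
Feb has 28 days: +28 → Mar 1, 1700 (73 left).
Mar has 31 days: +31 → Apr 1, 1700 (42 left).
Apr has 30 days: +30 → May 1, 1700 (12 left).
+12 → May 13, 1700.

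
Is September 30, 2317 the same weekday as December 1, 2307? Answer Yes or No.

Yes

From Dec 1, 2307 to Sep 30, 2317 is 3591 days.
3591 mod 7 = 0, so they are the same weekday.
(Dec 1, 2307 is a Sunday; Sep 30, 2317 is a Sunday.)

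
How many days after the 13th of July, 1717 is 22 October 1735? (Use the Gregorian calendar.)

6675

Jul 13, 1717 → Jul 13, 1718: 365 days.
Jul 13, 1718 → Jul 13, 1719: 365 days.
Jul 13, 1719 → Jul 13, 1720: 366 days (Feb 29, 1720 is in that span).
Jul 13, 1720 → Jul 13, 1721: 365 days.
Jul 13, 1721 → Jul 13, 1722: 365 days.
Jul 13, 1722 → Jul 13, 1723: 365 days.
Jul 13, 1723 → Jul 13, 1724: 366 days (Feb 29, 1724 is in that span).
Jul 13, 1724 → Jul 13, 1725: 365 days.
Jul 13, 1725 → Jul 13, 1726: 365 days.
Jul 13, 1726 → Jul 13, 1727: 365 days.
Jul 13, 1727 → Jul 13, 1728: 366 days (Feb 29, 1728 is in that span).
Jul 13, 1728 → Jul 13, 1729: 365 days.
Jul 13, 1729 → Jul 13, 1730: 365 days.
Jul 13, 1730 → Jul 13, 1731: 365 days.
Jul 13, 1731 → Jul 13, 1732: 366 days (Feb 29, 1732 is in that span).
Jul 13, 1732 → Jul 13, 1733: 365 days.
Jul 13, 1733 → Jul 13, 1734: 365 days.
Jul 13, 1734 → Jul 13, 1735: 365 days.
Jul 13, 1735 → Aug 13, 1735: 31 days (July has 31).
Aug 13, 1735 → Sep 13, 1735: 31 days (August has 31).
Sep 13, 1735 → Oct 13, 1735: 30 days (September has 30).
Oct 13, 1735 → Oct 22, 1735: 9 days.
Total: 6675 days.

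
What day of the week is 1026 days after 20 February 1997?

Feb 20, 1997 is a Thursday.
1026 mod 7 = 4, so 1026 days after a Thursday is Thursday + 4 = Monday.

Monday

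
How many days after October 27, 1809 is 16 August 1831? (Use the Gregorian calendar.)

Oct 27, 1809 → Oct 27, 1810: 365 days.
Oct 27, 1810 → Oct 27, 1811: 365 days.
Oct 27, 1811 → Oct 27, 1812: 366 days (Feb 29, 1812 is in that span).
Oct 27, 1812 → Oct 27, 1813: 365 days.
Oct 27, 1813 → Oct 27, 1814: 365 days.
Oct 27, 1814 → Oct 27, 1815: 365 days.
Oct 27, 1815 → Oct 27, 1816: 366 days (Feb 29, 1816 is in that span).
Oct 27, 1816 → Oct 27, 1817: 365 days.
Oct 27, 1817 → Oct 27, 1818: 365 days.
Oct 27, 1818 → Oct 27, 1819: 365 days.
Oct 27, 1819 → Oct 27, 1820: 366 days (Feb 29, 1820 is in that span).
Oct 27, 1820 → Oct 27, 1821: 365 days.
Oct 27, 1821 → Oct 27, 1822: 365 days.
Oct 27, 1822 → Oct 27, 1823: 365 days.
Oct 27, 1823 → Oct 27, 1824: 366 days (Feb 29, 1824 is in that span).
Oct 27, 1824 → Oct 27, 1825: 365 days.
Oct 27, 1825 → Oct 27, 1826: 365 days.
Oct 27, 1826 → Oct 27, 1827: 365 days.
Oct 27, 1827 → Oct 27, 1828: 366 days (Feb 29, 1828 is in that span).
Oct 27, 1828 → Oct 27, 1829: 365 days.
Oct 27, 1829 → Oct 27, 1830: 365 days.
Oct 27, 1830 → Nov 27, 1830: 31 days (October has 31).
Nov 27, 1830 → Dec 27, 1830: 30 days (November has 30).
Dec 27, 1830 → Jan 27, 1831: 31 days (December has 31).
Jan 27, 1831 → Feb 27, 1831: 31 days (January has 31).
Feb 27, 1831 → Mar 27, 1831: 28 days (February has 28).
Mar 27, 1831 → Apr 27, 1831: 31 days (March has 31).
Apr 27, 1831 → May 27, 1831: 30 days (April has 30).
May 27, 1831 → Jun 27, 1831: 31 days (May has 31).
Jun 27, 1831 → Jul 27, 1831: 30 days (June has 30).
Jul 27, 1831 → Aug 16, 1831: 20 days.
Total: 7963 days.

7963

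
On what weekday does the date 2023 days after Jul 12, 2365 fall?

Monday

Jul 12, 2365 is a Monday.
2023 mod 7 = 0, so 2023 days after a Monday is Monday + 0 = Monday.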